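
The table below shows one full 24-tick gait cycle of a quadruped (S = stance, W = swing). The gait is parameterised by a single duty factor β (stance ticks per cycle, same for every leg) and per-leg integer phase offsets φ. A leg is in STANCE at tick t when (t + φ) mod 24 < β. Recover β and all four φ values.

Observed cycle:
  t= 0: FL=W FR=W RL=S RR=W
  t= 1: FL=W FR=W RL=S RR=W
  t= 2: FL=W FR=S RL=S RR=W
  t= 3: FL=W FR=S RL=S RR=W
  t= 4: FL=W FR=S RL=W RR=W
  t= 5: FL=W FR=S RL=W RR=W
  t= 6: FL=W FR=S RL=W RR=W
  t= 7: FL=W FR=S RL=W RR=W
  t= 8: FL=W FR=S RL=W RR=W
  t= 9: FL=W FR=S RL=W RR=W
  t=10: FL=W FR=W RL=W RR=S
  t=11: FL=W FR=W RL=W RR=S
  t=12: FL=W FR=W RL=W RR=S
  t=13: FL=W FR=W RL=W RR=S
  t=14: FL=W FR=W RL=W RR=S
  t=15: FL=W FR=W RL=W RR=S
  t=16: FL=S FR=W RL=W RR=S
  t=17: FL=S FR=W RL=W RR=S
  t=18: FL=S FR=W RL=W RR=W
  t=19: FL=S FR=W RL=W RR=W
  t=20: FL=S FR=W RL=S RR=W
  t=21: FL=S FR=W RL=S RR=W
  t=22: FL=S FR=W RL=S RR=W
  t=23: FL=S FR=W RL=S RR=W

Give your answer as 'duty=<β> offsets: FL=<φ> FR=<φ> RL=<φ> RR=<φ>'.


duty β = stance ticks per leg = 8
FL: stance ticks = 8; W→S at t=16 → φ=8
FR: stance ticks = 8; W→S at t=2 → φ=22
RL: stance ticks = 8; W→S at t=20 → φ=4
RR: stance ticks = 8; W→S at t=10 → φ=14

duty=8 offsets: FL=8 FR=22 RL=4 RR=14


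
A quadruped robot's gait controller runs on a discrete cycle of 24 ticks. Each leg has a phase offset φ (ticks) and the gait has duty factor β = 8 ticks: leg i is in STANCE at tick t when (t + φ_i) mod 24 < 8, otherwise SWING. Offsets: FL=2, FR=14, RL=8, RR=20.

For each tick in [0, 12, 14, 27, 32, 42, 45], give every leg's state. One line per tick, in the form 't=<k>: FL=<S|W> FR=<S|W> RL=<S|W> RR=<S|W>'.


t=0: phase=(2,14,8,20) vs β=8 → FL=S FR=W RL=W RR=W
t=12: phase=(14,2,20,8) vs β=8 → FL=W FR=S RL=W RR=W
t=14: phase=(16,4,22,10) vs β=8 → FL=W FR=S RL=W RR=W
t=27: phase=(5,17,11,23) vs β=8 → FL=S FR=W RL=W RR=W
t=32: phase=(10,22,16,4) vs β=8 → FL=W FR=W RL=W RR=S
t=42: phase=(20,8,2,14) vs β=8 → FL=W FR=W RL=S RR=W
t=45: phase=(23,11,5,17) vs β=8 → FL=W FR=W RL=S RR=W

t=0: FL=S FR=W RL=W RR=W
t=12: FL=W FR=S RL=W RR=W
t=14: FL=W FR=S RL=W RR=W
t=27: FL=S FR=W RL=W RR=W
t=32: FL=W FR=W RL=W RR=S
t=42: FL=W FR=W RL=S RR=W
t=45: FL=W FR=W RL=S RR=W


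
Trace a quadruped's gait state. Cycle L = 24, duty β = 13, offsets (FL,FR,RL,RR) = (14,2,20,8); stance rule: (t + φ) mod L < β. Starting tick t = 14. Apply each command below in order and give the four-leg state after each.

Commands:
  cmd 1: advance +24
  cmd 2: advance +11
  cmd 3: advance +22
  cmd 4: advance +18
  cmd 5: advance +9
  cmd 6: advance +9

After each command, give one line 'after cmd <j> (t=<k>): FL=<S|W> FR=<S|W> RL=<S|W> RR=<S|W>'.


start t=14: FL=S FR=W RL=S RR=W
cmd 1: advance +24 → t=38, phase=(4,16,10,22) → FL=S FR=W RL=S RR=W
cmd 2: advance +11 → t=49, phase=(15,3,21,9) → FL=W FR=S RL=W RR=S
cmd 3: advance +22 → t=71, phase=(13,1,19,7) → FL=W FR=S RL=W RR=S
cmd 4: advance +18 → t=89, phase=(7,19,13,1) → FL=S FR=W RL=W RR=S
cmd 5: advance +9 → t=98, phase=(16,4,22,10) → FL=W FR=S RL=W RR=S
cmd 6: advance +9 → t=107, phase=(1,13,7,19) → FL=S FR=W RL=S RR=W

after cmd 1 (t=38): FL=S FR=W RL=S RR=W
after cmd 2 (t=49): FL=W FR=S RL=W RR=S
after cmd 3 (t=71): FL=W FR=S RL=W RR=S
after cmd 4 (t=89): FL=S FR=W RL=W RR=S
after cmd 5 (t=98): FL=W FR=S RL=W RR=S
after cmd 6 (t=107): FL=S FR=W RL=S RR=W


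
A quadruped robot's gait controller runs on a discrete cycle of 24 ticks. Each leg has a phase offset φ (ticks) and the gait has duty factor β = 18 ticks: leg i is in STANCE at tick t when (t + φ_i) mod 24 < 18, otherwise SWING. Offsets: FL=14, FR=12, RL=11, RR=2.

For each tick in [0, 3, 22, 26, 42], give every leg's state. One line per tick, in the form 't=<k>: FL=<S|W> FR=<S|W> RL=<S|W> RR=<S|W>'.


t=0: FL=S FR=S RL=S RR=S
t=3: FL=S FR=S RL=S RR=S
t=22: FL=S FR=S RL=S RR=S
t=26: FL=S FR=S RL=S RR=S
t=42: FL=S FR=S RL=S RR=W

t=0: phase=(14,12,11,2) vs β=18 → FL=S FR=S RL=S RR=S
t=3: phase=(17,15,14,5) vs β=18 → FL=S FR=S RL=S RR=S
t=22: phase=(12,10,9,0) vs β=18 → FL=S FR=S RL=S RR=S
t=26: phase=(16,14,13,4) vs β=18 → FL=S FR=S RL=S RR=S
t=42: phase=(8,6,5,20) vs β=18 → FL=S FR=S RL=S RR=W


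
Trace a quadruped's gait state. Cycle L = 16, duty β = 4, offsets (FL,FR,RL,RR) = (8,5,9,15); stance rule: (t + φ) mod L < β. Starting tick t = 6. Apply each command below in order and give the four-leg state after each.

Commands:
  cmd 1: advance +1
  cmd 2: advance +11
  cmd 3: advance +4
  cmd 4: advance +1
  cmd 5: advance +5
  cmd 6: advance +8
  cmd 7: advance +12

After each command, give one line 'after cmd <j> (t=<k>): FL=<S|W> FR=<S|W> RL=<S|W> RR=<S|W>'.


after cmd 1 (t=7): FL=W FR=W RL=S RR=W
after cmd 2 (t=18): FL=W FR=W RL=W RR=S
after cmd 3 (t=22): FL=W FR=W RL=W RR=W
after cmd 4 (t=23): FL=W FR=W RL=S RR=W
after cmd 5 (t=28): FL=W FR=S RL=W RR=W
after cmd 6 (t=36): FL=W FR=W RL=W RR=S
after cmd 7 (t=48): FL=W FR=W RL=W RR=W

start t=6: FL=W FR=W RL=W RR=W
cmd 1: advance +1 → t=7, phase=(15,12,0,6) → FL=W FR=W RL=S RR=W
cmd 2: advance +11 → t=18, phase=(10,7,11,1) → FL=W FR=W RL=W RR=S
cmd 3: advance +4 → t=22, phase=(14,11,15,5) → FL=W FR=W RL=W RR=W
cmd 4: advance +1 → t=23, phase=(15,12,0,6) → FL=W FR=W RL=S RR=W
cmd 5: advance +5 → t=28, phase=(4,1,5,11) → FL=W FR=S RL=W RR=W
cmd 6: advance +8 → t=36, phase=(12,9,13,3) → FL=W FR=W RL=W RR=S
cmd 7: advance +12 → t=48, phase=(8,5,9,15) → FL=W FR=W RL=W RR=W


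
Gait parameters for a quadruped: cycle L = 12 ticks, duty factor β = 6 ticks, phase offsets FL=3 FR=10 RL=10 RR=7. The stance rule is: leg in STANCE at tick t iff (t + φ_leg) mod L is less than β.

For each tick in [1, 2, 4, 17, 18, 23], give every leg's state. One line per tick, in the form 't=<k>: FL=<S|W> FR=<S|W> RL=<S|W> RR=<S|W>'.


t=1: phase=(4,11,11,8) vs β=6 → FL=S FR=W RL=W RR=W
t=2: phase=(5,0,0,9) vs β=6 → FL=S FR=S RL=S RR=W
t=4: phase=(7,2,2,11) vs β=6 → FL=W FR=S RL=S RR=W
t=17: phase=(8,3,3,0) vs β=6 → FL=W FR=S RL=S RR=S
t=18: phase=(9,4,4,1) vs β=6 → FL=W FR=S RL=S RR=S
t=23: phase=(2,9,9,6) vs β=6 → FL=S FR=W RL=W RR=W

t=1: FL=S FR=W RL=W RR=W
t=2: FL=S FR=S RL=S RR=W
t=4: FL=W FR=S RL=S RR=W
t=17: FL=W FR=S RL=S RR=S
t=18: FL=W FR=S RL=S RR=S
t=23: FL=S FR=W RL=W RR=W


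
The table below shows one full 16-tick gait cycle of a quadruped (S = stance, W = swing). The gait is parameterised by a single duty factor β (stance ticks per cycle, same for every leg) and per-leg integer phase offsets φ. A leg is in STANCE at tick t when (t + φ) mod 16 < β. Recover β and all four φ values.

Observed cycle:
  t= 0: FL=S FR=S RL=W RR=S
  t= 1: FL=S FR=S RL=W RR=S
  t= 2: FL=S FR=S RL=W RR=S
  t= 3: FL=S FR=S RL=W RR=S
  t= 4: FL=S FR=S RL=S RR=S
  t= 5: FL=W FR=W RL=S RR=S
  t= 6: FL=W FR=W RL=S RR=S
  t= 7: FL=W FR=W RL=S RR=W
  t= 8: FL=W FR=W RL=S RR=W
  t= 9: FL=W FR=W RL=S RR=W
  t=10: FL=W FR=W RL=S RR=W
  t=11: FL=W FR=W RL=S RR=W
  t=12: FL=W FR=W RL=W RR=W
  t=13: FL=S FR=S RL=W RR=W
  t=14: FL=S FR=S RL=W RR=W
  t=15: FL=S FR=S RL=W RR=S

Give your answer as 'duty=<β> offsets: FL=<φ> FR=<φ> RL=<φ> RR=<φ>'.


duty=8 offsets: FL=3 FR=3 RL=12 RR=1

duty β = stance ticks per leg = 8
FL: stance ticks = 8; W→S at t=13 → φ=3
FR: stance ticks = 8; W→S at t=13 → φ=3
RL: stance ticks = 8; W→S at t=4 → φ=12
RR: stance ticks = 8; W→S at t=15 → φ=1


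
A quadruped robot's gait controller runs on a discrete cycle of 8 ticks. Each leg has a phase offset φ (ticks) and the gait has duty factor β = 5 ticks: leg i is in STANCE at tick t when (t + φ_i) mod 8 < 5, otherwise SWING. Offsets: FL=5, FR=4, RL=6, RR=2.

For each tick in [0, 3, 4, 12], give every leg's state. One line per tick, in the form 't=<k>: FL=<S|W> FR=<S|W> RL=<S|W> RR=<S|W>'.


t=0: phase=(5,4,6,2) vs β=5 → FL=W FR=S RL=W RR=S
t=3: phase=(0,7,1,5) vs β=5 → FL=S FR=W RL=S RR=W
t=4: phase=(1,0,2,6) vs β=5 → FL=S FR=S RL=S RR=W
t=12: phase=(1,0,2,6) vs β=5 → FL=S FR=S RL=S RR=W

t=0: FL=W FR=S RL=W RR=S
t=3: FL=S FR=W RL=S RR=W
t=4: FL=S FR=S RL=S RR=W
t=12: FL=S FR=S RL=S RR=W


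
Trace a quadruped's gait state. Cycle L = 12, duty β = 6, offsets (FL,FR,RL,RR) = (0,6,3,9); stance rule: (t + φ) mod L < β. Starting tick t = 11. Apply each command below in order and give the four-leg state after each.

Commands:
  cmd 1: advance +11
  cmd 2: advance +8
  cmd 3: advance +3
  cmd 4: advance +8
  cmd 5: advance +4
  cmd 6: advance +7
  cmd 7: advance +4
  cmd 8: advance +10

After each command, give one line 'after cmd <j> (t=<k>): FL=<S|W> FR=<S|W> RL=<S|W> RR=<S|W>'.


start t=11: FL=W FR=S RL=S RR=W
cmd 1: advance +11 → t=22, phase=(10,4,1,7) → FL=W FR=S RL=S RR=W
cmd 2: advance +8 → t=30, phase=(6,0,9,3) → FL=W FR=S RL=W RR=S
cmd 3: advance +3 → t=33, phase=(9,3,0,6) → FL=W FR=S RL=S RR=W
cmd 4: advance +8 → t=41, phase=(5,11,8,2) → FL=S FR=W RL=W RR=S
cmd 5: advance +4 → t=45, phase=(9,3,0,6) → FL=W FR=S RL=S RR=W
cmd 6: advance +7 → t=52, phase=(4,10,7,1) → FL=S FR=W RL=W RR=S
cmd 7: advance +4 → t=56, phase=(8,2,11,5) → FL=W FR=S RL=W RR=S
cmd 8: advance +10 → t=66, phase=(6,0,9,3) → FL=W FR=S RL=W RR=S

after cmd 1 (t=22): FL=W FR=S RL=S RR=W
after cmd 2 (t=30): FL=W FR=S RL=W RR=S
after cmd 3 (t=33): FL=W FR=S RL=S RR=W
after cmd 4 (t=41): FL=S FR=W RL=W RR=S
after cmd 5 (t=45): FL=W FR=S RL=S RR=W
after cmd 6 (t=52): FL=S FR=W RL=W RR=S
after cmd 7 (t=56): FL=W FR=S RL=W RR=S
after cmd 8 (t=66): FL=W FR=S RL=W RR=S


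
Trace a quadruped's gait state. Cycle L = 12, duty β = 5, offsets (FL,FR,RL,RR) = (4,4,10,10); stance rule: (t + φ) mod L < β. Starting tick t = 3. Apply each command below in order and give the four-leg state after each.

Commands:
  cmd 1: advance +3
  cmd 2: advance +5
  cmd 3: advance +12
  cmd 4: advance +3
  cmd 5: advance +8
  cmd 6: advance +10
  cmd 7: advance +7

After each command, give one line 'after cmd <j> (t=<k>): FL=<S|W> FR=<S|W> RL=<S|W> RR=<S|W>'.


start t=3: FL=W FR=W RL=S RR=S
cmd 1: advance +3 → t=6, phase=(10,10,4,4) → FL=W FR=W RL=S RR=S
cmd 2: advance +5 → t=11, phase=(3,3,9,9) → FL=S FR=S RL=W RR=W
cmd 3: advance +12 → t=23, phase=(3,3,9,9) → FL=S FR=S RL=W RR=W
cmd 4: advance +3 → t=26, phase=(6,6,0,0) → FL=W FR=W RL=S RR=S
cmd 5: advance +8 → t=34, phase=(2,2,8,8) → FL=S FR=S RL=W RR=W
cmd 6: advance +10 → t=44, phase=(0,0,6,6) → FL=S FR=S RL=W RR=W
cmd 7: advance +7 → t=51, phase=(7,7,1,1) → FL=W FR=W RL=S RR=S

after cmd 1 (t=6): FL=W FR=W RL=S RR=S
after cmd 2 (t=11): FL=S FR=S RL=W RR=W
after cmd 3 (t=23): FL=S FR=S RL=W RR=W
after cmd 4 (t=26): FL=W FR=W RL=S RR=S
after cmd 5 (t=34): FL=S FR=S RL=W RR=W
after cmd 6 (t=44): FL=S FR=S RL=W RR=W
after cmd 7 (t=51): FL=W FR=W RL=S RR=S


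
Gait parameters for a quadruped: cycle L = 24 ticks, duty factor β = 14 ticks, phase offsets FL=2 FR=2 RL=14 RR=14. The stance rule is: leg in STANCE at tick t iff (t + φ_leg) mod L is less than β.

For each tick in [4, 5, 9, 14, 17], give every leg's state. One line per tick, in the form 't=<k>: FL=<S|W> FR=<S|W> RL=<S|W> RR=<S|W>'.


t=4: phase=(6,6,18,18) vs β=14 → FL=S FR=S RL=W RR=W
t=5: phase=(7,7,19,19) vs β=14 → FL=S FR=S RL=W RR=W
t=9: phase=(11,11,23,23) vs β=14 → FL=S FR=S RL=W RR=W
t=14: phase=(16,16,4,4) vs β=14 → FL=W FR=W RL=S RR=S
t=17: phase=(19,19,7,7) vs β=14 → FL=W FR=W RL=S RR=S

t=4: FL=S FR=S RL=W RR=W
t=5: FL=S FR=S RL=W RR=W
t=9: FL=S FR=S RL=W RR=W
t=14: FL=W FR=W RL=S RR=S
t=17: FL=W FR=W RL=S RR=S


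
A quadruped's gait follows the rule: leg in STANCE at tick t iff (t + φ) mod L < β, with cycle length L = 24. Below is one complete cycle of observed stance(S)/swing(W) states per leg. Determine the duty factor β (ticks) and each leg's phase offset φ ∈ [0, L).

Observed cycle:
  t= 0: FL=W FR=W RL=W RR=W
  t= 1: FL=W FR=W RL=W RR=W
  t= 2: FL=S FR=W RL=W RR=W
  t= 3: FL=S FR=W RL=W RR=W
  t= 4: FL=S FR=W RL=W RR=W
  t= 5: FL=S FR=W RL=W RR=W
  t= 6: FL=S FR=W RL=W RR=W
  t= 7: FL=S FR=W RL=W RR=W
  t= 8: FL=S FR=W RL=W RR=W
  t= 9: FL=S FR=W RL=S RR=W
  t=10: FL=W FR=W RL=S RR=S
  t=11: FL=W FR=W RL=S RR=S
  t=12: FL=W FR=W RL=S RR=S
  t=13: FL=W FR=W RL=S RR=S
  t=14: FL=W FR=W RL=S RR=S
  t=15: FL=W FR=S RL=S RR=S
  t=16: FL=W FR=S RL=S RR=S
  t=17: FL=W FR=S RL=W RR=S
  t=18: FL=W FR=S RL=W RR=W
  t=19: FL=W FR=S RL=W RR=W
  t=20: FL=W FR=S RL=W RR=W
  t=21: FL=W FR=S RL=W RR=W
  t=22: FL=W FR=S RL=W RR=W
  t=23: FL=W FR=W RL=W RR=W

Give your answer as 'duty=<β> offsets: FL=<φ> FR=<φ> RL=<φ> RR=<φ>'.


duty β = stance ticks per leg = 8
FL: stance ticks = 8; W→S at t=2 → φ=22
FR: stance ticks = 8; W→S at t=15 → φ=9
RL: stance ticks = 8; W→S at t=9 → φ=15
RR: stance ticks = 8; W→S at t=10 → φ=14

duty=8 offsets: FL=22 FR=9 RL=15 RR=14


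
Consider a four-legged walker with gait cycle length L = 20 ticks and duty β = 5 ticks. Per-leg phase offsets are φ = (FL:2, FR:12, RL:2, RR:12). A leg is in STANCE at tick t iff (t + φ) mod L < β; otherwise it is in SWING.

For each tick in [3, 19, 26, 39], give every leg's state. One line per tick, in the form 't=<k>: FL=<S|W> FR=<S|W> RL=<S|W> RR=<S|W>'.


t=3: phase=(5,15,5,15) vs β=5 → FL=W FR=W RL=W RR=W
t=19: phase=(1,11,1,11) vs β=5 → FL=S FR=W RL=S RR=W
t=26: phase=(8,18,8,18) vs β=5 → FL=W FR=W RL=W RR=W
t=39: phase=(1,11,1,11) vs β=5 → FL=S FR=W RL=S RR=W

t=3: FL=W FR=W RL=W RR=W
t=19: FL=S FR=W RL=S RR=W
t=26: FL=W FR=W RL=W RR=W
t=39: FL=S FR=W RL=S RR=W


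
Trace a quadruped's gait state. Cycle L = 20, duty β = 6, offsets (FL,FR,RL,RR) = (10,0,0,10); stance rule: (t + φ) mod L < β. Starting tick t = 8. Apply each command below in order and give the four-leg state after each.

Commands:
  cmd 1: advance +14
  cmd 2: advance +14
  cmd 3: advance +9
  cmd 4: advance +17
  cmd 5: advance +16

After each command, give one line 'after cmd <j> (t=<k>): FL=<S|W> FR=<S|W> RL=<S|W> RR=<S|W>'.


start t=8: FL=W FR=W RL=W RR=W
cmd 1: advance +14 → t=22, phase=(12,2,2,12) → FL=W FR=S RL=S RR=W
cmd 2: advance +14 → t=36, phase=(6,16,16,6) → FL=W FR=W RL=W RR=W
cmd 3: advance +9 → t=45, phase=(15,5,5,15) → FL=W FR=S RL=S RR=W
cmd 4: advance +17 → t=62, phase=(12,2,2,12) → FL=W FR=S RL=S RR=W
cmd 5: advance +16 → t=78, phase=(8,18,18,8) → FL=W FR=W RL=W RR=W

after cmd 1 (t=22): FL=W FR=S RL=S RR=W
after cmd 2 (t=36): FL=W FR=W RL=W RR=W
after cmd 3 (t=45): FL=W FR=S RL=S RR=W
after cmd 4 (t=62): FL=W FR=S RL=S RR=W
after cmd 5 (t=78): FL=W FR=W RL=W RR=W


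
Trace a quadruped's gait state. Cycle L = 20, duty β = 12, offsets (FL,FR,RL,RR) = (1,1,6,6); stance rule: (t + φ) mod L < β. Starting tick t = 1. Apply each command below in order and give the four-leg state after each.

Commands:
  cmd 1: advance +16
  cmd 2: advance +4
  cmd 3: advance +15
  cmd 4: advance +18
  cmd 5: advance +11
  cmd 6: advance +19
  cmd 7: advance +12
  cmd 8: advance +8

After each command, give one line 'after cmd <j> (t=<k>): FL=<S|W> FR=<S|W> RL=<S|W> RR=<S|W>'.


after cmd 1 (t=17): FL=W FR=W RL=S RR=S
after cmd 2 (t=21): FL=S FR=S RL=S RR=S
after cmd 3 (t=36): FL=W FR=W RL=S RR=S
after cmd 4 (t=54): FL=W FR=W RL=S RR=S
after cmd 5 (t=65): FL=S FR=S RL=S RR=S
after cmd 6 (t=84): FL=S FR=S RL=S RR=S
after cmd 7 (t=96): FL=W FR=W RL=S RR=S
after cmd 8 (t=104): FL=S FR=S RL=S RR=S

start t=1: FL=S FR=S RL=S RR=S
cmd 1: advance +16 → t=17, phase=(18,18,3,3) → FL=W FR=W RL=S RR=S
cmd 2: advance +4 → t=21, phase=(2,2,7,7) → FL=S FR=S RL=S RR=S
cmd 3: advance +15 → t=36, phase=(17,17,2,2) → FL=W FR=W RL=S RR=S
cmd 4: advance +18 → t=54, phase=(15,15,0,0) → FL=W FR=W RL=S RR=S
cmd 5: advance +11 → t=65, phase=(6,6,11,11) → FL=S FR=S RL=S RR=S
cmd 6: advance +19 → t=84, phase=(5,5,10,10) → FL=S FR=S RL=S RR=S
cmd 7: advance +12 → t=96, phase=(17,17,2,2) → FL=W FR=W RL=S RR=S
cmd 8: advance +8 → t=104, phase=(5,5,10,10) → FL=S FR=S RL=S RR=S


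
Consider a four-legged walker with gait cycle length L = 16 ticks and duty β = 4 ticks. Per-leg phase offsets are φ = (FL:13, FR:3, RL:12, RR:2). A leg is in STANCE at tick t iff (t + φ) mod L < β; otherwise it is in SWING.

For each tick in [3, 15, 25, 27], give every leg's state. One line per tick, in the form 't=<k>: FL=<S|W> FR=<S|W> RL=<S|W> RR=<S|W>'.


t=3: FL=S FR=W RL=W RR=W
t=15: FL=W FR=S RL=W RR=S
t=25: FL=W FR=W RL=W RR=W
t=27: FL=W FR=W RL=W RR=W

t=3: phase=(0,6,15,5) vs β=4 → FL=S FR=W RL=W RR=W
t=15: phase=(12,2,11,1) vs β=4 → FL=W FR=S RL=W RR=S
t=25: phase=(6,12,5,11) vs β=4 → FL=W FR=W RL=W RR=W
t=27: phase=(8,14,7,13) vs β=4 → FL=W FR=W RL=W RR=W


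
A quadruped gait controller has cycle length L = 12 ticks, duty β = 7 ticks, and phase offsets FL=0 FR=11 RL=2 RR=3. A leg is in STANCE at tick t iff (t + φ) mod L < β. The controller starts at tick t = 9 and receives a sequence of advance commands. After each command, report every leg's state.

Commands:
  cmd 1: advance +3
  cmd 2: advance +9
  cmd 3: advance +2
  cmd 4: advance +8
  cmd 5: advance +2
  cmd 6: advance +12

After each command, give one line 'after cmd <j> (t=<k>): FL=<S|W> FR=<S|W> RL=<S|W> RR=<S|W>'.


start t=9: FL=W FR=W RL=W RR=S
cmd 1: advance +3 → t=12, phase=(0,11,2,3) → FL=S FR=W RL=S RR=S
cmd 2: advance +9 → t=21, phase=(9,8,11,0) → FL=W FR=W RL=W RR=S
cmd 3: advance +2 → t=23, phase=(11,10,1,2) → FL=W FR=W RL=S RR=S
cmd 4: advance +8 → t=31, phase=(7,6,9,10) → FL=W FR=S RL=W RR=W
cmd 5: advance +2 → t=33, phase=(9,8,11,0) → FL=W FR=W RL=W RR=S
cmd 6: advance +12 → t=45, phase=(9,8,11,0) → FL=W FR=W RL=W RR=S

after cmd 1 (t=12): FL=S FR=W RL=S RR=S
after cmd 2 (t=21): FL=W FR=W RL=W RR=S
after cmd 3 (t=23): FL=W FR=W RL=S RR=S
after cmd 4 (t=31): FL=W FR=S RL=W RR=W
after cmd 5 (t=33): FL=W FR=W RL=W RR=S
after cmd 6 (t=45): FL=W FR=W RL=W RR=S


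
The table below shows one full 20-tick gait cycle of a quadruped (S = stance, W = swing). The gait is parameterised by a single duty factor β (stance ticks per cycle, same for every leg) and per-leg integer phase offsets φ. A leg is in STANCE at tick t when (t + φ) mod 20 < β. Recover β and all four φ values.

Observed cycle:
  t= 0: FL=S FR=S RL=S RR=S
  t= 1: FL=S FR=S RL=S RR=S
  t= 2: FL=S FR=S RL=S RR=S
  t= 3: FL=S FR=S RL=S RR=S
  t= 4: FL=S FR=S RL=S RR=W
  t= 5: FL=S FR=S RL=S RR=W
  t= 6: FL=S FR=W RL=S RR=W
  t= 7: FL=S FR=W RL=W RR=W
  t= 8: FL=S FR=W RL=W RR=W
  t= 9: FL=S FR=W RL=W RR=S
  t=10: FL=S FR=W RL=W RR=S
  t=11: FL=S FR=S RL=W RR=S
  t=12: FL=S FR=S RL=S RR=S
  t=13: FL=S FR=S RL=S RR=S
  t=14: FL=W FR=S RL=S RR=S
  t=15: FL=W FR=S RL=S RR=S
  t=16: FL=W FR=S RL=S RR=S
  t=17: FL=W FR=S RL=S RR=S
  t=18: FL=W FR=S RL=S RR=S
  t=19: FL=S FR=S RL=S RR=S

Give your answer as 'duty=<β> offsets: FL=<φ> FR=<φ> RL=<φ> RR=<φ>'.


duty β = stance ticks per leg = 15
FL: stance ticks = 15; W→S at t=19 → φ=1
FR: stance ticks = 15; W→S at t=11 → φ=9
RL: stance ticks = 15; W→S at t=12 → φ=8
RR: stance ticks = 15; W→S at t=9 → φ=11

duty=15 offsets: FL=1 FR=9 RL=8 RR=11


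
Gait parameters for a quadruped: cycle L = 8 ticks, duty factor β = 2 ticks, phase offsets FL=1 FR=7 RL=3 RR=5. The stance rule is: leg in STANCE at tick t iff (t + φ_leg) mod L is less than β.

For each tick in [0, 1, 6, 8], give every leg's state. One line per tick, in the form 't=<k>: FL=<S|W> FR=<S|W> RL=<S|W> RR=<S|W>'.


t=0: FL=S FR=W RL=W RR=W
t=1: FL=W FR=S RL=W RR=W
t=6: FL=W FR=W RL=S RR=W
t=8: FL=S FR=W RL=W RR=W

t=0: phase=(1,7,3,5) vs β=2 → FL=S FR=W RL=W RR=W
t=1: phase=(2,0,4,6) vs β=2 → FL=W FR=S RL=W RR=W
t=6: phase=(7,5,1,3) vs β=2 → FL=W FR=W RL=S RR=W
t=8: phase=(1,7,3,5) vs β=2 → FL=S FR=W RL=W RR=W


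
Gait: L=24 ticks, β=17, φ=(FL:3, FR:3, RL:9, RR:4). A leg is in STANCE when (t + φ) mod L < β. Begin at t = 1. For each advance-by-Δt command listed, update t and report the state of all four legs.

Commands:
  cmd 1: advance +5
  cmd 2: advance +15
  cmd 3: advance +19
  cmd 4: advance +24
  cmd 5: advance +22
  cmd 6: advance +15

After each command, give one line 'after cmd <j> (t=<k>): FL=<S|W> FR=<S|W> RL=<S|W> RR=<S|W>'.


after cmd 1 (t=6): FL=S FR=S RL=S RR=S
after cmd 2 (t=21): FL=S FR=S RL=S RR=S
after cmd 3 (t=40): FL=W FR=W RL=S RR=W
after cmd 4 (t=64): FL=W FR=W RL=S RR=W
after cmd 5 (t=86): FL=W FR=W RL=W RR=W
after cmd 6 (t=101): FL=S FR=S RL=S RR=S

start t=1: FL=S FR=S RL=S RR=S
cmd 1: advance +5 → t=6, phase=(9,9,15,10) → FL=S FR=S RL=S RR=S
cmd 2: advance +15 → t=21, phase=(0,0,6,1) → FL=S FR=S RL=S RR=S
cmd 3: advance +19 → t=40, phase=(19,19,1,20) → FL=W FR=W RL=S RR=W
cmd 4: advance +24 → t=64, phase=(19,19,1,20) → FL=W FR=W RL=S RR=W
cmd 5: advance +22 → t=86, phase=(17,17,23,18) → FL=W FR=W RL=W RR=W
cmd 6: advance +15 → t=101, phase=(8,8,14,9) → FL=S FR=S RL=S RR=S


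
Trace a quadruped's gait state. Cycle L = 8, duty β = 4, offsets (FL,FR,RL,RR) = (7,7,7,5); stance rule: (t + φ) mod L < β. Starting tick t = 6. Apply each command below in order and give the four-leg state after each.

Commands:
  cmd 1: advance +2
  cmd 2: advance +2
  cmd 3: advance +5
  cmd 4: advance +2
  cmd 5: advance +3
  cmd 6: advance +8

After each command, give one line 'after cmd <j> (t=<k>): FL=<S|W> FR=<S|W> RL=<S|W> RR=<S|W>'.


start t=6: FL=W FR=W RL=W RR=S
cmd 1: advance +2 → t=8, phase=(7,7,7,5) → FL=W FR=W RL=W RR=W
cmd 2: advance +2 → t=10, phase=(1,1,1,7) → FL=S FR=S RL=S RR=W
cmd 3: advance +5 → t=15, phase=(6,6,6,4) → FL=W FR=W RL=W RR=W
cmd 4: advance +2 → t=17, phase=(0,0,0,6) → FL=S FR=S RL=S RR=W
cmd 5: advance +3 → t=20, phase=(3,3,3,1) → FL=S FR=S RL=S RR=S
cmd 6: advance +8 → t=28, phase=(3,3,3,1) → FL=S FR=S RL=S RR=S

after cmd 1 (t=8): FL=W FR=W RL=W RR=W
after cmd 2 (t=10): FL=S FR=S RL=S RR=W
after cmd 3 (t=15): FL=W FR=W RL=W RR=W
after cmd 4 (t=17): FL=S FR=S RL=S RR=W
after cmd 5 (t=20): FL=S FR=S RL=S RR=S
after cmd 6 (t=28): FL=S FR=S RL=S RR=S


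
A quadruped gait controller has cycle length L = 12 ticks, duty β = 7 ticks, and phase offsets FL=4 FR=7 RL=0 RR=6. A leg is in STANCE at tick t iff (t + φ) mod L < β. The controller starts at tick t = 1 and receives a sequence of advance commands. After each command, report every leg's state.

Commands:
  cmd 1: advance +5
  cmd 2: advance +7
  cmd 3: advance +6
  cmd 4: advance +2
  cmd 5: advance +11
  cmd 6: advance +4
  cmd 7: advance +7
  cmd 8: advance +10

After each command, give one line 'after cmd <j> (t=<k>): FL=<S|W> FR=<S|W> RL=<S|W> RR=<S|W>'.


after cmd 1 (t=6): FL=W FR=S RL=S RR=S
after cmd 2 (t=13): FL=S FR=W RL=S RR=W
after cmd 3 (t=19): FL=W FR=S RL=W RR=S
after cmd 4 (t=21): FL=S FR=S RL=W RR=S
after cmd 5 (t=32): FL=S FR=S RL=W RR=S
after cmd 6 (t=36): FL=S FR=W RL=S RR=S
after cmd 7 (t=43): FL=W FR=S RL=W RR=S
after cmd 8 (t=53): FL=W FR=S RL=S RR=W

start t=1: FL=S FR=W RL=S RR=W
cmd 1: advance +5 → t=6, phase=(10,1,6,0) → FL=W FR=S RL=S RR=S
cmd 2: advance +7 → t=13, phase=(5,8,1,7) → FL=S FR=W RL=S RR=W
cmd 3: advance +6 → t=19, phase=(11,2,7,1) → FL=W FR=S RL=W RR=S
cmd 4: advance +2 → t=21, phase=(1,4,9,3) → FL=S FR=S RL=W RR=S
cmd 5: advance +11 → t=32, phase=(0,3,8,2) → FL=S FR=S RL=W RR=S
cmd 6: advance +4 → t=36, phase=(4,7,0,6) → FL=S FR=W RL=S RR=S
cmd 7: advance +7 → t=43, phase=(11,2,7,1) → FL=W FR=S RL=W RR=S
cmd 8: advance +10 → t=53, phase=(9,0,5,11) → FL=W FR=S RL=S RR=W


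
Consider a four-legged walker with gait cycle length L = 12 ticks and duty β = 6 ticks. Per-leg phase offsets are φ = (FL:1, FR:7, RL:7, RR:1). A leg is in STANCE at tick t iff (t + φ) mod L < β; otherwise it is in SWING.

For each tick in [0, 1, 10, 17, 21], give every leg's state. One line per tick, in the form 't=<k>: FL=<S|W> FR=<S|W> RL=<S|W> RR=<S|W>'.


t=0: FL=S FR=W RL=W RR=S
t=1: FL=S FR=W RL=W RR=S
t=10: FL=W FR=S RL=S RR=W
t=17: FL=W FR=S RL=S RR=W
t=21: FL=W FR=S RL=S RR=W

t=0: phase=(1,7,7,1) vs β=6 → FL=S FR=W RL=W RR=S
t=1: phase=(2,8,8,2) vs β=6 → FL=S FR=W RL=W RR=S
t=10: phase=(11,5,5,11) vs β=6 → FL=W FR=S RL=S RR=W
t=17: phase=(6,0,0,6) vs β=6 → FL=W FR=S RL=S RR=W
t=21: phase=(10,4,4,10) vs β=6 → FL=W FR=S RL=S RR=W


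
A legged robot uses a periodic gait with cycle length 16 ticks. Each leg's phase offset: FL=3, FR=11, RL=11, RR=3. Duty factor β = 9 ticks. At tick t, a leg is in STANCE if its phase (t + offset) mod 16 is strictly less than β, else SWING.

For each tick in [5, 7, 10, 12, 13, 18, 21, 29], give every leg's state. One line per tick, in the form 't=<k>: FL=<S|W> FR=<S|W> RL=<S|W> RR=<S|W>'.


t=5: phase=(8,0,0,8) vs β=9 → FL=S FR=S RL=S RR=S
t=7: phase=(10,2,2,10) vs β=9 → FL=W FR=S RL=S RR=W
t=10: phase=(13,5,5,13) vs β=9 → FL=W FR=S RL=S RR=W
t=12: phase=(15,7,7,15) vs β=9 → FL=W FR=S RL=S RR=W
t=13: phase=(0,8,8,0) vs β=9 → FL=S FR=S RL=S RR=S
t=18: phase=(5,13,13,5) vs β=9 → FL=S FR=W RL=W RR=S
t=21: phase=(8,0,0,8) vs β=9 → FL=S FR=S RL=S RR=S
t=29: phase=(0,8,8,0) vs β=9 → FL=S FR=S RL=S RR=S

t=5: FL=S FR=S RL=S RR=S
t=7: FL=W FR=S RL=S RR=W
t=10: FL=W FR=S RL=S RR=W
t=12: FL=W FR=S RL=S RR=W
t=13: FL=S FR=S RL=S RR=S
t=18: FL=S FR=W RL=W RR=S
t=21: FL=S FR=S RL=S RR=S
t=29: FL=S FR=S RL=S RR=S


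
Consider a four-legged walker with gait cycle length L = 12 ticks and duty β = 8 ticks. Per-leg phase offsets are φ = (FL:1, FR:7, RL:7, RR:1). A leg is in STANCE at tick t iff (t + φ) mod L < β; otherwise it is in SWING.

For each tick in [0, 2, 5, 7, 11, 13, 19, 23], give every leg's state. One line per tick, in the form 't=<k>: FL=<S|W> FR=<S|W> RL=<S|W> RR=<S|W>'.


t=0: phase=(1,7,7,1) vs β=8 → FL=S FR=S RL=S RR=S
t=2: phase=(3,9,9,3) vs β=8 → FL=S FR=W RL=W RR=S
t=5: phase=(6,0,0,6) vs β=8 → FL=S FR=S RL=S RR=S
t=7: phase=(8,2,2,8) vs β=8 → FL=W FR=S RL=S RR=W
t=11: phase=(0,6,6,0) vs β=8 → FL=S FR=S RL=S RR=S
t=13: phase=(2,8,8,2) vs β=8 → FL=S FR=W RL=W RR=S
t=19: phase=(8,2,2,8) vs β=8 → FL=W FR=S RL=S RR=W
t=23: phase=(0,6,6,0) vs β=8 → FL=S FR=S RL=S RR=S

t=0: FL=S FR=S RL=S RR=S
t=2: FL=S FR=W RL=W RR=S
t=5: FL=S FR=S RL=S RR=S
t=7: FL=W FR=S RL=S RR=W
t=11: FL=S FR=S RL=S RR=S
t=13: FL=S FR=W RL=W RR=S
t=19: FL=W FR=S RL=S RR=W
t=23: FL=S FR=S RL=S RR=S


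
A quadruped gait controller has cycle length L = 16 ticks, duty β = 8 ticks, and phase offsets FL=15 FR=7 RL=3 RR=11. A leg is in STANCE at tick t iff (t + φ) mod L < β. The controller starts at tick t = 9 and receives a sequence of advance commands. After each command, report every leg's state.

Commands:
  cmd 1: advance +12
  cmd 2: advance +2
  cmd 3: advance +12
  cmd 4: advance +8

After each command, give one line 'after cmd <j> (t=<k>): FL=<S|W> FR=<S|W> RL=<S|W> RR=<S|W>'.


after cmd 1 (t=21): FL=S FR=W RL=W RR=S
after cmd 2 (t=23): FL=S FR=W RL=W RR=S
after cmd 3 (t=35): FL=S FR=W RL=S RR=W
after cmd 4 (t=43): FL=W FR=S RL=W RR=S

start t=9: FL=W FR=S RL=W RR=S
cmd 1: advance +12 → t=21, phase=(4,12,8,0) → FL=S FR=W RL=W RR=S
cmd 2: advance +2 → t=23, phase=(6,14,10,2) → FL=S FR=W RL=W RR=S
cmd 3: advance +12 → t=35, phase=(2,10,6,14) → FL=S FR=W RL=S RR=W
cmd 4: advance +8 → t=43, phase=(10,2,14,6) → FL=W FR=S RL=W RR=S


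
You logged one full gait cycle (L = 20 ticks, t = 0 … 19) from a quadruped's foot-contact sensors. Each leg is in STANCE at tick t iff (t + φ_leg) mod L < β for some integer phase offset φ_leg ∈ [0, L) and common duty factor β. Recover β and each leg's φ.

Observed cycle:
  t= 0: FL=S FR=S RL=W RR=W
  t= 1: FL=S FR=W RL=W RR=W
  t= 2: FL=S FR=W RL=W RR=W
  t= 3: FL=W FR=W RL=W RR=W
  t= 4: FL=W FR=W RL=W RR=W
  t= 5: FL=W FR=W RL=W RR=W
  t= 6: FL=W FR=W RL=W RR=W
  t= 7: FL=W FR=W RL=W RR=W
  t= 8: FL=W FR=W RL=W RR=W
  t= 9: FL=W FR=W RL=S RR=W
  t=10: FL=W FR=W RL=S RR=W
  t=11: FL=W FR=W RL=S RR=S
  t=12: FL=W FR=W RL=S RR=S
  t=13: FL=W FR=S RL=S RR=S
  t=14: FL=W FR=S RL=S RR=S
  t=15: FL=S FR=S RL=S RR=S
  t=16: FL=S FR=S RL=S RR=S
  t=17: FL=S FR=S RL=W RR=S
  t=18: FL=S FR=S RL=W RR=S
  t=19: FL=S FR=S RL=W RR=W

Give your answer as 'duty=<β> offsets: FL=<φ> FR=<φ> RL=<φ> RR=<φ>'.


duty=8 offsets: FL=5 FR=7 RL=11 RR=9

duty β = stance ticks per leg = 8
FL: stance ticks = 8; W→S at t=15 → φ=5
FR: stance ticks = 8; W→S at t=13 → φ=7
RL: stance ticks = 8; W→S at t=9 → φ=11
RR: stance ticks = 8; W→S at t=11 → φ=9


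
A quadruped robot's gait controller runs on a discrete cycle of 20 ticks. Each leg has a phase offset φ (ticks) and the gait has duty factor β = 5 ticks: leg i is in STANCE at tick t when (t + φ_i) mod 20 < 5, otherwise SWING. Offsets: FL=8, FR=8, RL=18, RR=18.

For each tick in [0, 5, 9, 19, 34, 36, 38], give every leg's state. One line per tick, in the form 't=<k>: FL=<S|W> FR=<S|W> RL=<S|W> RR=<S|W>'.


t=0: FL=W FR=W RL=W RR=W
t=5: FL=W FR=W RL=S RR=S
t=9: FL=W FR=W RL=W RR=W
t=19: FL=W FR=W RL=W RR=W
t=34: FL=S FR=S RL=W RR=W
t=36: FL=S FR=S RL=W RR=W
t=38: FL=W FR=W RL=W RR=W

t=0: phase=(8,8,18,18) vs β=5 → FL=W FR=W RL=W RR=W
t=5: phase=(13,13,3,3) vs β=5 → FL=W FR=W RL=S RR=S
t=9: phase=(17,17,7,7) vs β=5 → FL=W FR=W RL=W RR=W
t=19: phase=(7,7,17,17) vs β=5 → FL=W FR=W RL=W RR=W
t=34: phase=(2,2,12,12) vs β=5 → FL=S FR=S RL=W RR=W
t=36: phase=(4,4,14,14) vs β=5 → FL=S FR=S RL=W RR=W
t=38: phase=(6,6,16,16) vs β=5 → FL=W FR=W RL=W RR=W


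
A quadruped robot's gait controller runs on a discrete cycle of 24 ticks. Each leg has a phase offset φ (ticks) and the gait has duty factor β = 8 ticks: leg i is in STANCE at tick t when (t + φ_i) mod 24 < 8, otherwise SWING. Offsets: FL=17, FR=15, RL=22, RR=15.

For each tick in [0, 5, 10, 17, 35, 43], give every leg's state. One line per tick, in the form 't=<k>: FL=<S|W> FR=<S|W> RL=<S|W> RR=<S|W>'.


t=0: FL=W FR=W RL=W RR=W
t=5: FL=W FR=W RL=S RR=W
t=10: FL=S FR=S RL=W RR=S
t=17: FL=W FR=W RL=W RR=W
t=35: FL=S FR=S RL=W RR=S
t=43: FL=W FR=W RL=W RR=W

t=0: phase=(17,15,22,15) vs β=8 → FL=W FR=W RL=W RR=W
t=5: phase=(22,20,3,20) vs β=8 → FL=W FR=W RL=S RR=W
t=10: phase=(3,1,8,1) vs β=8 → FL=S FR=S RL=W RR=S
t=17: phase=(10,8,15,8) vs β=8 → FL=W FR=W RL=W RR=W
t=35: phase=(4,2,9,2) vs β=8 → FL=S FR=S RL=W RR=S
t=43: phase=(12,10,17,10) vs β=8 → FL=W FR=W RL=W RR=W


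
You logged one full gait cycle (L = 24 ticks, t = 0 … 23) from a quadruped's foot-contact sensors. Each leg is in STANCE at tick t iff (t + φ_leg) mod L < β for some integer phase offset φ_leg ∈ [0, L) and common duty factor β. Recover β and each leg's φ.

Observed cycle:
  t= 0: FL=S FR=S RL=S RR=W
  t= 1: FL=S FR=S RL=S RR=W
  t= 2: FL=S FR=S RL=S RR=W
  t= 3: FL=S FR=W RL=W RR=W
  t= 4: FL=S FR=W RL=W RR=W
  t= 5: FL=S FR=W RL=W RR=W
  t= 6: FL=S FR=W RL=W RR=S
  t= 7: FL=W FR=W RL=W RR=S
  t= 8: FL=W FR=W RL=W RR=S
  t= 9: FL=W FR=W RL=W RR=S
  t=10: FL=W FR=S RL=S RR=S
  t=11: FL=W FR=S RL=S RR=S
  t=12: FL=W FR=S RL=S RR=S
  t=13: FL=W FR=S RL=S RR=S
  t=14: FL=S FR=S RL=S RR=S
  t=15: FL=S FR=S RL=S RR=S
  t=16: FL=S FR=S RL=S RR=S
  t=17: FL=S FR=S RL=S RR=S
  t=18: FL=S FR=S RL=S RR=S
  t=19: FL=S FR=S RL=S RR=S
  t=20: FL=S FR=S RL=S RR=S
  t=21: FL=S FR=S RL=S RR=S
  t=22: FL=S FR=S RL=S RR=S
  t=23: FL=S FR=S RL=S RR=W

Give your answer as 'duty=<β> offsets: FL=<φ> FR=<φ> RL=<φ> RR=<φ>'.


duty=17 offsets: FL=10 FR=14 RL=14 RR=18

duty β = stance ticks per leg = 17
FL: stance ticks = 17; W→S at t=14 → φ=10
FR: stance ticks = 17; W→S at t=10 → φ=14
RL: stance ticks = 17; W→S at t=10 → φ=14
RR: stance ticks = 17; W→S at t=6 → φ=18


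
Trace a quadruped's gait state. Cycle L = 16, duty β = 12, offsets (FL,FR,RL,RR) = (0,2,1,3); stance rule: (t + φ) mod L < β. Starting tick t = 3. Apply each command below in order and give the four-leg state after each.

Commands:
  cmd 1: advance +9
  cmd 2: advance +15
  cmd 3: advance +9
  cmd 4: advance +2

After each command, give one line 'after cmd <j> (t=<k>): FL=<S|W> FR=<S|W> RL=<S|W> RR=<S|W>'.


start t=3: FL=S FR=S RL=S RR=S
cmd 1: advance +9 → t=12, phase=(12,14,13,15) → FL=W FR=W RL=W RR=W
cmd 2: advance +15 → t=27, phase=(11,13,12,14) → FL=S FR=W RL=W RR=W
cmd 3: advance +9 → t=36, phase=(4,6,5,7) → FL=S FR=S RL=S RR=S
cmd 4: advance +2 → t=38, phase=(6,8,7,9) → FL=S FR=S RL=S RR=S

after cmd 1 (t=12): FL=W FR=W RL=W RR=W
after cmd 2 (t=27): FL=S FR=W RL=W RR=W
after cmd 3 (t=36): FL=S FR=S RL=S RR=S
after cmd 4 (t=38): FL=S FR=S RL=S RR=S


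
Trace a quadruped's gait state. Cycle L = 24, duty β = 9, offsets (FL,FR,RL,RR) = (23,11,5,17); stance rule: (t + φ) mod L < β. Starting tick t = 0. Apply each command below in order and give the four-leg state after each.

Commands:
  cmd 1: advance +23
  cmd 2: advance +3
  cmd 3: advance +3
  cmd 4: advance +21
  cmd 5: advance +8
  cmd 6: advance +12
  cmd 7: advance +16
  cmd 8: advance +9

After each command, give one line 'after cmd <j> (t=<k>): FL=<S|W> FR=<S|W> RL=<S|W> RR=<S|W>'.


after cmd 1 (t=23): FL=W FR=W RL=S RR=W
after cmd 2 (t=26): FL=S FR=W RL=S RR=W
after cmd 3 (t=29): FL=S FR=W RL=W RR=W
after cmd 4 (t=50): FL=S FR=W RL=S RR=W
after cmd 5 (t=58): FL=W FR=W RL=W RR=S
after cmd 6 (t=70): FL=W FR=W RL=S RR=W
after cmd 7 (t=86): FL=W FR=S RL=W RR=S
after cmd 8 (t=95): FL=W FR=W RL=S RR=W

start t=0: FL=W FR=W RL=S RR=W
cmd 1: advance +23 → t=23, phase=(22,10,4,16) → FL=W FR=W RL=S RR=W
cmd 2: advance +3 → t=26, phase=(1,13,7,19) → FL=S FR=W RL=S RR=W
cmd 3: advance +3 → t=29, phase=(4,16,10,22) → FL=S FR=W RL=W RR=W
cmd 4: advance +21 → t=50, phase=(1,13,7,19) → FL=S FR=W RL=S RR=W
cmd 5: advance +8 → t=58, phase=(9,21,15,3) → FL=W FR=W RL=W RR=S
cmd 6: advance +12 → t=70, phase=(21,9,3,15) → FL=W FR=W RL=S RR=W
cmd 7: advance +16 → t=86, phase=(13,1,19,7) → FL=W FR=S RL=W RR=S
cmd 8: advance +9 → t=95, phase=(22,10,4,16) → FL=W FR=W RL=S RR=W


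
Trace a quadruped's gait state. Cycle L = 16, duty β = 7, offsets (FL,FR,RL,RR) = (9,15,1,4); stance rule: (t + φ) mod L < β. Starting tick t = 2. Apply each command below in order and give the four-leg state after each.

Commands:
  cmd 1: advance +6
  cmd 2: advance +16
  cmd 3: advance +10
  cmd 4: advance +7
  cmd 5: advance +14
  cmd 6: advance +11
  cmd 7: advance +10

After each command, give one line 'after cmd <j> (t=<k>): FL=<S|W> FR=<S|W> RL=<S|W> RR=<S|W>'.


start t=2: FL=W FR=S RL=S RR=S
cmd 1: advance +6 → t=8, phase=(1,7,9,12) → FL=S FR=W RL=W RR=W
cmd 2: advance +16 → t=24, phase=(1,7,9,12) → FL=S FR=W RL=W RR=W
cmd 3: advance +10 → t=34, phase=(11,1,3,6) → FL=W FR=S RL=S RR=S
cmd 4: advance +7 → t=41, phase=(2,8,10,13) → FL=S FR=W RL=W RR=W
cmd 5: advance +14 → t=55, phase=(0,6,8,11) → FL=S FR=S RL=W RR=W
cmd 6: advance +11 → t=66, phase=(11,1,3,6) → FL=W FR=S RL=S RR=S
cmd 7: advance +10 → t=76, phase=(5,11,13,0) → FL=S FR=W RL=W RR=S

after cmd 1 (t=8): FL=S FR=W RL=W RR=W
after cmd 2 (t=24): FL=S FR=W RL=W RR=W
after cmd 3 (t=34): FL=W FR=S RL=S RR=S
after cmd 4 (t=41): FL=S FR=W RL=W RR=W
after cmd 5 (t=55): FL=S FR=S RL=W RR=W
after cmd 6 (t=66): FL=W FR=S RL=S RR=S
after cmd 7 (t=76): FL=S FR=W RL=W RR=S


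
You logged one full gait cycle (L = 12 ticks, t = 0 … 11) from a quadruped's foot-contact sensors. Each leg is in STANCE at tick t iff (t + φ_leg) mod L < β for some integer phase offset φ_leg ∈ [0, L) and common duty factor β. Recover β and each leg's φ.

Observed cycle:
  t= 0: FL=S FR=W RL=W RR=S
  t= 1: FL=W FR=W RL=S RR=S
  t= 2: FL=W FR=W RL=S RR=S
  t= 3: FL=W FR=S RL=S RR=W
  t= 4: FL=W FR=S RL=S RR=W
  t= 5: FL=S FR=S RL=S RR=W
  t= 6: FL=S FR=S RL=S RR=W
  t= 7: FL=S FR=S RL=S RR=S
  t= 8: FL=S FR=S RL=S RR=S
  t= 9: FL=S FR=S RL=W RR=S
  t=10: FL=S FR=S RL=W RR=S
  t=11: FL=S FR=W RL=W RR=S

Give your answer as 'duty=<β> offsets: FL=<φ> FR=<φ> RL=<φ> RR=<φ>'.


duty=8 offsets: FL=7 FR=9 RL=11 RR=5

duty β = stance ticks per leg = 8
FL: stance ticks = 8; W→S at t=5 → φ=7
FR: stance ticks = 8; W→S at t=3 → φ=9
RL: stance ticks = 8; W→S at t=1 → φ=11
RR: stance ticks = 8; W→S at t=7 → φ=5


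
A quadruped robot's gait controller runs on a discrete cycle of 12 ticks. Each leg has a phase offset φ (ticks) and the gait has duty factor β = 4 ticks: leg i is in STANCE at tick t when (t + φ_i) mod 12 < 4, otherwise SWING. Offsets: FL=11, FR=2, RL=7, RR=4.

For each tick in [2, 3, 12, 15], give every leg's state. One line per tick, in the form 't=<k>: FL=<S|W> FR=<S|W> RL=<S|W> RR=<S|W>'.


t=2: FL=S FR=W RL=W RR=W
t=3: FL=S FR=W RL=W RR=W
t=12: FL=W FR=S RL=W RR=W
t=15: FL=S FR=W RL=W RR=W

t=2: phase=(1,4,9,6) vs β=4 → FL=S FR=W RL=W RR=W
t=3: phase=(2,5,10,7) vs β=4 → FL=S FR=W RL=W RR=W
t=12: phase=(11,2,7,4) vs β=4 → FL=W FR=S RL=W RR=W
t=15: phase=(2,5,10,7) vs β=4 → FL=S FR=W RL=W RR=W


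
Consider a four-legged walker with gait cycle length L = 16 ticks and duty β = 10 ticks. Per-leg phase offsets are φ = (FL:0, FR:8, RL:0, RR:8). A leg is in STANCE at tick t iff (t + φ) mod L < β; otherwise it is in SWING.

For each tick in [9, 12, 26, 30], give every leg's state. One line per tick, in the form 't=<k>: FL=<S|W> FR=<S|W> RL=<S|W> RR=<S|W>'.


t=9: FL=S FR=S RL=S RR=S
t=12: FL=W FR=S RL=W RR=S
t=26: FL=W FR=S RL=W RR=S
t=30: FL=W FR=S RL=W RR=S

t=9: phase=(9,1,9,1) vs β=10 → FL=S FR=S RL=S RR=S
t=12: phase=(12,4,12,4) vs β=10 → FL=W FR=S RL=W RR=S
t=26: phase=(10,2,10,2) vs β=10 → FL=W FR=S RL=W RR=S
t=30: phase=(14,6,14,6) vs β=10 → FL=W FR=S RL=W RR=S


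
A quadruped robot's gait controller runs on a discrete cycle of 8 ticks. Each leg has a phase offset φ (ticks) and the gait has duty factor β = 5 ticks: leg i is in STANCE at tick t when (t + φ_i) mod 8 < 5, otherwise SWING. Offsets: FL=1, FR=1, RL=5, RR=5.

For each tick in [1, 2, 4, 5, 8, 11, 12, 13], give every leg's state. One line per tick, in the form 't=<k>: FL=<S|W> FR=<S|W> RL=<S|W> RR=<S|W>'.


t=1: FL=S FR=S RL=W RR=W
t=2: FL=S FR=S RL=W RR=W
t=4: FL=W FR=W RL=S RR=S
t=5: FL=W FR=W RL=S RR=S
t=8: FL=S FR=S RL=W RR=W
t=11: FL=S FR=S RL=S RR=S
t=12: FL=W FR=W RL=S RR=S
t=13: FL=W FR=W RL=S RR=S

t=1: phase=(2,2,6,6) vs β=5 → FL=S FR=S RL=W RR=W
t=2: phase=(3,3,7,7) vs β=5 → FL=S FR=S RL=W RR=W
t=4: phase=(5,5,1,1) vs β=5 → FL=W FR=W RL=S RR=S
t=5: phase=(6,6,2,2) vs β=5 → FL=W FR=W RL=S RR=S
t=8: phase=(1,1,5,5) vs β=5 → FL=S FR=S RL=W RR=W
t=11: phase=(4,4,0,0) vs β=5 → FL=S FR=S RL=S RR=S
t=12: phase=(5,5,1,1) vs β=5 → FL=W FR=W RL=S RR=S
t=13: phase=(6,6,2,2) vs β=5 → FL=W FR=W RL=S RR=S


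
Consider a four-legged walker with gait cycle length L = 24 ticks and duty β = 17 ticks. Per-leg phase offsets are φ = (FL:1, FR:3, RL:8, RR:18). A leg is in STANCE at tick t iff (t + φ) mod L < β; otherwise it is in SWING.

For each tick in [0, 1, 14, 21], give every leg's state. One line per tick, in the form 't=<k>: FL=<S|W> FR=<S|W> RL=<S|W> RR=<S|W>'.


t=0: FL=S FR=S RL=S RR=W
t=1: FL=S FR=S RL=S RR=W
t=14: FL=S FR=W RL=W RR=S
t=21: FL=W FR=S RL=S RR=S

t=0: phase=(1,3,8,18) vs β=17 → FL=S FR=S RL=S RR=W
t=1: phase=(2,4,9,19) vs β=17 → FL=S FR=S RL=S RR=W
t=14: phase=(15,17,22,8) vs β=17 → FL=S FR=W RL=W RR=S
t=21: phase=(22,0,5,15) vs β=17 → FL=W FR=S RL=S RR=S


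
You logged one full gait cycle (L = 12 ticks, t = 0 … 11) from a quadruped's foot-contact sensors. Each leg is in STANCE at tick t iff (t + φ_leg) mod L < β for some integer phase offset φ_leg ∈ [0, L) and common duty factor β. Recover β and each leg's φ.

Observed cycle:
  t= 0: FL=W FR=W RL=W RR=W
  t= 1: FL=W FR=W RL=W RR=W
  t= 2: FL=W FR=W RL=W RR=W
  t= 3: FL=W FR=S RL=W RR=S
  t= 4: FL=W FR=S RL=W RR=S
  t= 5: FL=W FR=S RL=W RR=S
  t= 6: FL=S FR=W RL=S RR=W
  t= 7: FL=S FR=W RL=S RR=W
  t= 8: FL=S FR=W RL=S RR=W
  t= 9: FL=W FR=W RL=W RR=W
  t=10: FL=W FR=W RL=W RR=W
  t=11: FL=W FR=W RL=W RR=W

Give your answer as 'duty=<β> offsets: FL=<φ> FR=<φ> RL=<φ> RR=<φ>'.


duty=3 offsets: FL=6 FR=9 RL=6 RR=9

duty β = stance ticks per leg = 3
FL: stance ticks = 3; W→S at t=6 → φ=6
FR: stance ticks = 3; W→S at t=3 → φ=9
RL: stance ticks = 3; W→S at t=6 → φ=6
RR: stance ticks = 3; W→S at t=3 → φ=9
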